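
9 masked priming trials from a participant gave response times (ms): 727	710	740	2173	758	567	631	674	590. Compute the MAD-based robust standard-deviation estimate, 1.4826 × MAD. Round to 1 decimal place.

Sorted: 567, 590, 631, 674, 710, 727, 740, 758, 2173 → median = 710
|x − 710| sorted: 0, 17, 30, 36, 48, 79, 120, 143, 1463 → MAD = 48
Robust SD ≈ 1.4826 × 48 = 71.165

71.2 ms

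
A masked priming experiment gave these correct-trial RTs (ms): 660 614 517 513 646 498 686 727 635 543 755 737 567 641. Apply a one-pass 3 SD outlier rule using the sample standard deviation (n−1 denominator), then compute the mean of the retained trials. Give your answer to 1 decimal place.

n = 14, ΣRT = 8739, M = 624.214
Σ(x−M)² = 96128.36; s = √(96128.36/13) = 85.991
Cutoffs: 624.214 ± 3·85.991 → [366.2, 882.2]
No RTs fall outside the cutoffs; all 14 retained. Mean = 8739/14 = 624.214

624.2 ms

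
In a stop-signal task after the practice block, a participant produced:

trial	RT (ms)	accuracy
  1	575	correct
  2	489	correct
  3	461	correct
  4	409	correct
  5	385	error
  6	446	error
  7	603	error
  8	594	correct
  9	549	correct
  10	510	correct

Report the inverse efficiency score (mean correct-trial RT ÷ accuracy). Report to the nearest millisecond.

Correct trials (n=7): 575, 489, 461, 409, 594, 549, 510
Mean correct RT = 3587/7 = 512.4286 ms
Proportion correct = 7/10
IES = 512.4286 / (7/10) = 732.041 ms

732 ms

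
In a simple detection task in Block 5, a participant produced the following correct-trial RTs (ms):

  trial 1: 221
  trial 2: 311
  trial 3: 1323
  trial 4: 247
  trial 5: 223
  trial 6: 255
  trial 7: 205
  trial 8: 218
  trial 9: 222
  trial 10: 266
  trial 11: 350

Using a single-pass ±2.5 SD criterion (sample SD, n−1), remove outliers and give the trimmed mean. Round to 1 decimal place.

n = 11, ΣRT = 3841, M = 349.182
Σ(x−M)² = 1062535.64; s = √(1062535.64/10) = 325.966
Cutoffs: 349.182 ± 2.5·325.966 → [-465.7, 1164.1]
Outside: 1323 → excluded.
Retained (n=10): Σ = 2518, mean = 2518/10 = 251.800

251.8 ms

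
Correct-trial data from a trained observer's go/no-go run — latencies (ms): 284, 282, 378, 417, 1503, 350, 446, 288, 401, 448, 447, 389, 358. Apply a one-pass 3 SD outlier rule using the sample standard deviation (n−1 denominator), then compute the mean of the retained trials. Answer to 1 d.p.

374.0 ms

n = 13, ΣRT = 5991, M = 460.846
Σ(x−M)² = 1220191.69; s = √(1220191.69/12) = 318.877
Cutoffs: 460.846 ± 3·318.877 → [-495.8, 1417.5]
Outside: 1503 → excluded.
Retained (n=12): Σ = 4488, mean = 4488/12 = 374.000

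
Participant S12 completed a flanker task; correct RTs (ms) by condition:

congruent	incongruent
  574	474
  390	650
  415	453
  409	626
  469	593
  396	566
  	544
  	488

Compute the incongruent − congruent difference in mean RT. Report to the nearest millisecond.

M(congruent) = 2653/6 = 442.167
M(incongruent) = 4394/8 = 549.250
Difference = 549.250 − 442.167 = 107.083 ms

107 ms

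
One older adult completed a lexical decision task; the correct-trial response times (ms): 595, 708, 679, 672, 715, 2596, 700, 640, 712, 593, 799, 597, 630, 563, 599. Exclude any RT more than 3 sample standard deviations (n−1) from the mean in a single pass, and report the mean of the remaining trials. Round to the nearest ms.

n = 15, ΣRT = 11798, M = 786.533
Σ(x−M)² = 3564507.73; s = √(3564507.73/14) = 504.587
Cutoffs: 786.533 ± 3·504.587 → [-727.2, 2300.3]
Outside: 2596 → excluded.
Retained (n=14): Σ = 9202, mean = 9202/14 = 657.286

657 ms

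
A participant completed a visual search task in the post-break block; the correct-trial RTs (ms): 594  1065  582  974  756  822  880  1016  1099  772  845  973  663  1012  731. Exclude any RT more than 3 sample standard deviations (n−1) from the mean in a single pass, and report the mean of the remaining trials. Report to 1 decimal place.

n = 15, ΣRT = 12784, M = 852.267
Σ(x−M)² = 395572.93; s = √(395572.93/14) = 168.093
Cutoffs: 852.267 ± 3·168.093 → [348.0, 1356.5]
No RTs fall outside the cutoffs; all 15 retained. Mean = 12784/15 = 852.267

852.3 ms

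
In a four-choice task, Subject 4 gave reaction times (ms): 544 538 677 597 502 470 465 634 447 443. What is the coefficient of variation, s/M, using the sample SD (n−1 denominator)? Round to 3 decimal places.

0.154

n = 10, Σ = 5317, M = 531.7000
Σ(x−M)² = 60212.100; s = √(60212.100/9) = 81.7938
CV = 81.7938 / 531.7000 = 0.15383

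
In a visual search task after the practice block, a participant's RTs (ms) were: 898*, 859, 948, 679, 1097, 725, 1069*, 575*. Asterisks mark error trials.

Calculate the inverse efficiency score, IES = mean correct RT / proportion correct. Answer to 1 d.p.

Correct trials (n=5): 859, 948, 679, 1097, 725
Mean correct RT = 4308/5 = 861.6000 ms
Proportion correct = 5/8
IES = 861.6000 / (5/8) = 1378.560 ms

1378.6 ms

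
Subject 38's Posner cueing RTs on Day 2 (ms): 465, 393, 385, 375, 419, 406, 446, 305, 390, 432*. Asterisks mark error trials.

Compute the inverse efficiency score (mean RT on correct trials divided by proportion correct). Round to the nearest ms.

Correct trials (n=9): 465, 393, 385, 375, 419, 406, 446, 305, 390
Mean correct RT = 3584/9 = 398.2222 ms
Proportion correct = 9/10
IES = 398.2222 / (9/10) = 442.469 ms

442 ms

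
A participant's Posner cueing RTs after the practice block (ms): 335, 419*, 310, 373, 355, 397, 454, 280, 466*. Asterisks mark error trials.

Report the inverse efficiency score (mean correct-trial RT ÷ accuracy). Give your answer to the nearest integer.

Correct trials (n=7): 335, 310, 373, 355, 397, 454, 280
Mean correct RT = 2504/7 = 357.7143 ms
Proportion correct = 7/9
IES = 357.7143 / (7/9) = 459.918 ms

460 ms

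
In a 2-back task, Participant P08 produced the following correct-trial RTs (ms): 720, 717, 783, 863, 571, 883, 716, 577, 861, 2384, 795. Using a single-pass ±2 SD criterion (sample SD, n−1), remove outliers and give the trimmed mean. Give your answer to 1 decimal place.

748.6 ms

n = 11, ΣRT = 9870, M = 897.273
Σ(x−M)² = 2542382.18; s = √(2542382.18/10) = 504.220
Cutoffs: 897.273 ± 2·504.220 → [-111.2, 1905.7]
Outside: 2384 → excluded.
Retained (n=10): Σ = 7486, mean = 7486/10 = 748.600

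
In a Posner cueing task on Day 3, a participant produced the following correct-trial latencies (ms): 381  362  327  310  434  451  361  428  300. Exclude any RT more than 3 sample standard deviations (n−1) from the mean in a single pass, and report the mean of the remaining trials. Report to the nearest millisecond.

n = 9, ΣRT = 3354, M = 372.667
Σ(x−M)² = 24572.00; s = √(24572.00/8) = 55.421
Cutoffs: 372.667 ± 3·55.421 → [206.4, 538.9]
No RTs fall outside the cutoffs; all 9 retained. Mean = 3354/9 = 372.667

373 ms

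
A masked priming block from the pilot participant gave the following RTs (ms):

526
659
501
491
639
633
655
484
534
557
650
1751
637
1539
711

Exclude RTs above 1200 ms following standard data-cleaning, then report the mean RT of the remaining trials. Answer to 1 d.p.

590.5 ms

Excluded: 1539, 1751
Retained (n=13): Σ = 7677
Mean = 7677/13 = 590.5385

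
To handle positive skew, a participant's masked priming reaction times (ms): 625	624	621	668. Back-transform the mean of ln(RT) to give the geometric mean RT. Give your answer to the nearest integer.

634 ms

ln(RT): 6.4378, 6.4362, 6.4313, 6.5043
Mean ln(RT) = 25.8095/4 = 6.45238
Geometric mean = exp(6.45238) = 634.21 ms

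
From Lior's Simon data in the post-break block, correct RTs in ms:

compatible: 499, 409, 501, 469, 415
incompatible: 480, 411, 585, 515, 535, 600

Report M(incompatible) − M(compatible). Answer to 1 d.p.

M(compatible) = 2293/5 = 458.600
M(incompatible) = 3126/6 = 521.000
Difference = 521.000 − 458.600 = 62.400 ms

62.4 ms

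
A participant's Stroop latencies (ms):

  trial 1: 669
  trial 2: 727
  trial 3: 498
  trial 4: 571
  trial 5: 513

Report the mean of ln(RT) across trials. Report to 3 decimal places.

6.379

ln(RT): 6.5058, 6.5889, 6.2106, 6.3474, 6.2403
Σ ln(RT) = 31.8930
Mean = 31.8930/5 = 6.37860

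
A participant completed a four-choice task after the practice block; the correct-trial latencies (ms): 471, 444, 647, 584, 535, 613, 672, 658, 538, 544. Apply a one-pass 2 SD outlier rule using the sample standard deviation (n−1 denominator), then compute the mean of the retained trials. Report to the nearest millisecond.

n = 10, ΣRT = 5706, M = 570.600
Σ(x−M)² = 54720.40; s = √(54720.40/9) = 77.975
Cutoffs: 570.600 ± 2·77.975 → [414.7, 726.5]
No RTs fall outside the cutoffs; all 10 retained. Mean = 5706/10 = 570.600

571 ms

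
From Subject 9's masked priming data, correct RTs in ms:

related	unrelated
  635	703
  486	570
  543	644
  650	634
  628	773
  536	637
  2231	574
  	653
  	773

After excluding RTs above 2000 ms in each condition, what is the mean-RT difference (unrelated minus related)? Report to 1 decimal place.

82.7 ms

related: exclude 2231
M(related) = 3478/6 = 579.667
M(unrelated) = 5961/9 = 662.333
Difference = 662.333 − 579.667 = 82.667 ms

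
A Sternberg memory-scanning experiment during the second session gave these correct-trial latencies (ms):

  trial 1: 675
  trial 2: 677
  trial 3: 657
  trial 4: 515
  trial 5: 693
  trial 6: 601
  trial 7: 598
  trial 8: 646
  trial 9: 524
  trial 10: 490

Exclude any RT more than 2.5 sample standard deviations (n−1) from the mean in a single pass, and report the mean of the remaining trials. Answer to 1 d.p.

n = 10, ΣRT = 6076, M = 607.600
Σ(x−M)² = 50096.40; s = √(50096.40/9) = 74.607
Cutoffs: 607.600 ± 2.5·74.607 → [421.1, 794.1]
No RTs fall outside the cutoffs; all 10 retained. Mean = 6076/10 = 607.600

607.6 ms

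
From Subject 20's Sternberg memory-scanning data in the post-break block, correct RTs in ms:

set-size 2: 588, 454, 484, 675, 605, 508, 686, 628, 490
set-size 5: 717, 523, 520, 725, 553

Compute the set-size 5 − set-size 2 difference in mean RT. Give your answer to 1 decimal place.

M(set-size 2) = 5118/9 = 568.667
M(set-size 5) = 3038/5 = 607.600
Difference = 607.600 − 568.667 = 38.933 ms

38.9 ms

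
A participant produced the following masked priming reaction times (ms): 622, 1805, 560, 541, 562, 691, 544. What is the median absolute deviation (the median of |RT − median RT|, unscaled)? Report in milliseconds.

21 ms

Sorted: 541, 544, 560, 562, 622, 691, 1805 → median = 562
|x − 562|: 60, 1243, 2, 21, 0, 129, 18
Sorted deviations: 0, 2, 18, 21, 60, 129, 1243 → MAD = 21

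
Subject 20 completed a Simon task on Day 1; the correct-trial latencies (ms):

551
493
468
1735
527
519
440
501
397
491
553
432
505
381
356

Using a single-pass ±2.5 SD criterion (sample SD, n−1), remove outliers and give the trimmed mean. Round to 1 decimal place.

n = 15, ΣRT = 8349, M = 556.600
Σ(x−M)² = 1538581.60; s = √(1538581.60/14) = 331.510
Cutoffs: 556.600 ± 2.5·331.510 → [-272.2, 1385.4]
Outside: 1735 → excluded.
Retained (n=14): Σ = 6614, mean = 6614/14 = 472.429

472.4 ms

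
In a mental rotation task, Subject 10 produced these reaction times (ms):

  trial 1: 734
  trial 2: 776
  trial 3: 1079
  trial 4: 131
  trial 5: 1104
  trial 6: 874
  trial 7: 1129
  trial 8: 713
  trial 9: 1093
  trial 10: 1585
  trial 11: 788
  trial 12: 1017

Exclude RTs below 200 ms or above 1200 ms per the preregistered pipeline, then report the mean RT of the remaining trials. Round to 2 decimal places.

Excluded: 131, 1585
Retained (n=10): Σ = 9307
Mean = 9307/10 = 930.7000

930.70 ms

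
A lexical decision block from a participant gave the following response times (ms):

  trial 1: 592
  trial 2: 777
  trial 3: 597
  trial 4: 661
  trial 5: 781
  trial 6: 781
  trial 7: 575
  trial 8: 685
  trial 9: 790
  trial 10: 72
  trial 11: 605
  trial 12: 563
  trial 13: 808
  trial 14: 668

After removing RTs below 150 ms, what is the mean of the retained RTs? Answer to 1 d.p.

Excluded: 72
Retained (n=13): Σ = 8883
Mean = 8883/13 = 683.3077

683.3 ms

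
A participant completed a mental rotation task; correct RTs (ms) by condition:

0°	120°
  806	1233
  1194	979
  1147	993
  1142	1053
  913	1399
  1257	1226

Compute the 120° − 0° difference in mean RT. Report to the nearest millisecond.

M(0°) = 6459/6 = 1076.500
M(120°) = 6883/6 = 1147.167
Difference = 1147.167 − 1076.500 = 70.667 ms

71 ms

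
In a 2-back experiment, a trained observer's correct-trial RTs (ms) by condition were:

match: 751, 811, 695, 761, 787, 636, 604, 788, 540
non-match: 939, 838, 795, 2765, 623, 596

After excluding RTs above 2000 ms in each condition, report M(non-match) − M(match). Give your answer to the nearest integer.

50 ms

non-match: exclude 2765
M(match) = 6373/9 = 708.111
M(non-match) = 3791/5 = 758.200
Difference = 758.200 − 708.111 = 50.089 ms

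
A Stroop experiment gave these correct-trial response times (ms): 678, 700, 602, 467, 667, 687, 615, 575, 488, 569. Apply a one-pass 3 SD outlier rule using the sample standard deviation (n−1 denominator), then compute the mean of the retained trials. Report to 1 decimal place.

n = 10, ΣRT = 6048, M = 604.800
Σ(x−M)² = 59959.60; s = √(59959.60/9) = 81.622
Cutoffs: 604.800 ± 3·81.622 → [359.9, 849.7]
No RTs fall outside the cutoffs; all 10 retained. Mean = 6048/10 = 604.800

604.8 ms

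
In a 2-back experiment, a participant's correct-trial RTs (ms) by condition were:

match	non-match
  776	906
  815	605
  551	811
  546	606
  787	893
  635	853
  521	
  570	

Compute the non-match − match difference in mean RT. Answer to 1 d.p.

M(match) = 5201/8 = 650.125
M(non-match) = 4674/6 = 779.000
Difference = 779.000 − 650.125 = 128.875 ms

128.9 ms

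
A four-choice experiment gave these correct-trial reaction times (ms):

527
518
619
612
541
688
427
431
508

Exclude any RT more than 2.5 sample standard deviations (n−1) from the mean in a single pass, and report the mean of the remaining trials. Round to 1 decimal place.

541.2 ms

n = 9, ΣRT = 4871, M = 541.222
Σ(x−M)² = 59643.56; s = √(59643.56/8) = 86.345
Cutoffs: 541.222 ± 2.5·86.345 → [325.4, 757.1]
No RTs fall outside the cutoffs; all 9 retained. Mean = 4871/9 = 541.222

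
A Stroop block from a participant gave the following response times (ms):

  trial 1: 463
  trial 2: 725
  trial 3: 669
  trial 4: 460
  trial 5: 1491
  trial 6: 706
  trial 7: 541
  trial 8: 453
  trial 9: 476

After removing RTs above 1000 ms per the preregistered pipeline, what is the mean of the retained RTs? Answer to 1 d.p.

Excluded: 1491
Retained (n=8): Σ = 4493
Mean = 4493/8 = 561.6250

561.6 ms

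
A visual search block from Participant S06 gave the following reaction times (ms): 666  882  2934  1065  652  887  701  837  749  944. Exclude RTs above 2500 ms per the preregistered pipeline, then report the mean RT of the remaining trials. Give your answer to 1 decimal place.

Excluded: 2934
Retained (n=9): Σ = 7383
Mean = 7383/9 = 820.3333

820.3 ms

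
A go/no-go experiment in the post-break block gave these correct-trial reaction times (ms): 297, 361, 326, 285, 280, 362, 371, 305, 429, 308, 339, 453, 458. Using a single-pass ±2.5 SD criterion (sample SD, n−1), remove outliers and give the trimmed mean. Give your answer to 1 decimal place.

351.8 ms

n = 13, ΣRT = 4574, M = 351.846
Σ(x−M)² = 45595.69; s = √(45595.69/12) = 61.641
Cutoffs: 351.846 ± 2.5·61.641 → [197.7, 505.9]
No RTs fall outside the cutoffs; all 13 retained. Mean = 4574/13 = 351.846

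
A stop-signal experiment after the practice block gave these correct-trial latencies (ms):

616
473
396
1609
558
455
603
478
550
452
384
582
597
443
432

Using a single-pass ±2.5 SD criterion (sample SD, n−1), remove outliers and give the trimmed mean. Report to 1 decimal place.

n = 15, ΣRT = 8628, M = 575.200
Σ(x−M)² = 1228804.40; s = √(1228804.40/14) = 296.263
Cutoffs: 575.200 ± 2.5·296.263 → [-165.5, 1315.9]
Outside: 1609 → excluded.
Retained (n=14): Σ = 7019, mean = 7019/14 = 501.357

501.4 ms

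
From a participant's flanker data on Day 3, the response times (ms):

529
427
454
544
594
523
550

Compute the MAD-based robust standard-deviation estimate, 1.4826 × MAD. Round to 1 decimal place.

31.1 ms

Sorted: 427, 454, 523, 529, 544, 550, 594 → median = 529
|x − 529| sorted: 0, 6, 15, 21, 65, 75, 102 → MAD = 21
Robust SD ≈ 1.4826 × 21 = 31.135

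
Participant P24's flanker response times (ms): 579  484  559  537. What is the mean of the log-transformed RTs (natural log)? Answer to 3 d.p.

ln(RT): 6.3613, 6.1821, 6.3261, 6.2860
Σ ln(RT) = 25.1555
Mean = 25.1555/4 = 6.28888

6.289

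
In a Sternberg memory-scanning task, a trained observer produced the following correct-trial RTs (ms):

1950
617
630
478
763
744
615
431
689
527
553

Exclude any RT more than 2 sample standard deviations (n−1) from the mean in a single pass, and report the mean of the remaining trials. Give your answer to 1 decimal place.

n = 11, ΣRT = 7997, M = 727.000
Σ(x−M)² = 1752704.00; s = √(1752704.00/10) = 418.653
Cutoffs: 727.000 ± 2·418.653 → [-110.3, 1564.3]
Outside: 1950 → excluded.
Retained (n=10): Σ = 6047, mean = 6047/10 = 604.700

604.7 ms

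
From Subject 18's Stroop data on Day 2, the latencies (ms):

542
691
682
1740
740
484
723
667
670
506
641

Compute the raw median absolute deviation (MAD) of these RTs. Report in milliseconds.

53 ms

Sorted: 484, 506, 542, 641, 667, 670, 682, 691, 723, 740, 1740 → median = 670
|x − 670|: 128, 21, 12, 1070, 70, 186, 53, 3, 0, 164, 29
Sorted deviations: 0, 3, 12, 21, 29, 53, 70, 128, 164, 186, 1070 → MAD = 53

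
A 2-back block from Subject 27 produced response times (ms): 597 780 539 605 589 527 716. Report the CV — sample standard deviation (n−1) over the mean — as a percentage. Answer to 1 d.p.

14.9%

n = 7, Σ = 4353, M = 621.8571
Σ(x−M)² = 51716.857; s = √(51716.857/6) = 92.8411
CV = 92.8411 / 621.8571 = 0.14930 = 14.930%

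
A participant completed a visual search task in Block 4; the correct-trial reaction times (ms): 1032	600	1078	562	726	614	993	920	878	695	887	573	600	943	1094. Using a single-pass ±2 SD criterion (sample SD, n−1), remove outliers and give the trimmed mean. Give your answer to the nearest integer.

n = 15, ΣRT = 12195, M = 813.000
Σ(x−M)² = 540030.00; s = √(540030.00/14) = 196.402
Cutoffs: 813.000 ± 2·196.402 → [420.2, 1205.8]
No RTs fall outside the cutoffs; all 15 retained. Mean = 12195/15 = 813.000

813 ms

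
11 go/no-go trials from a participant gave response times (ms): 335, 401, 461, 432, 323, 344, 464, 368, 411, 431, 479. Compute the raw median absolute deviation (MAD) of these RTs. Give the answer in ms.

50 ms

Sorted: 323, 335, 344, 368, 401, 411, 431, 432, 461, 464, 479 → median = 411
|x − 411|: 76, 10, 50, 21, 88, 67, 53, 43, 0, 20, 68
Sorted deviations: 0, 10, 20, 21, 43, 50, 53, 67, 68, 76, 88 → MAD = 50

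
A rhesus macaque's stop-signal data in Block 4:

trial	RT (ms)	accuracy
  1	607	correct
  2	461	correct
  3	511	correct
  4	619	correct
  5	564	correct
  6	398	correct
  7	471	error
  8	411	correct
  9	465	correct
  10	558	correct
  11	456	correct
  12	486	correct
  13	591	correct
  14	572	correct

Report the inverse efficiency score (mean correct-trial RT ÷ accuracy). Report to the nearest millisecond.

Correct trials (n=13): 607, 461, 511, 619, 564, 398, 411, 465, 558, 456, 486, 591, 572
Mean correct RT = 6699/13 = 515.3077 ms
Proportion correct = 13/14
IES = 515.3077 / (13/14) = 554.947 ms

555 ms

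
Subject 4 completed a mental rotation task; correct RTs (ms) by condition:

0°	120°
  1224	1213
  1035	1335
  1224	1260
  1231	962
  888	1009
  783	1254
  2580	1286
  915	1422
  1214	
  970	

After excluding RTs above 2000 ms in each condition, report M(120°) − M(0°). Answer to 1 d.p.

163.8 ms

0°: exclude 2580
M(0°) = 9484/9 = 1053.778
M(120°) = 9741/8 = 1217.625
Difference = 1217.625 − 1053.778 = 163.847 ms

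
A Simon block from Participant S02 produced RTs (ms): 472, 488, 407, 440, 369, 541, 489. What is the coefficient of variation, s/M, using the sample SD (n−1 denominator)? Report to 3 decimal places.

n = 7, Σ = 3206, M = 458.0000
Σ(x−M)² = 19792.000; s = √(19792.000/6) = 57.4340
CV = 57.4340 / 458.0000 = 0.12540

0.125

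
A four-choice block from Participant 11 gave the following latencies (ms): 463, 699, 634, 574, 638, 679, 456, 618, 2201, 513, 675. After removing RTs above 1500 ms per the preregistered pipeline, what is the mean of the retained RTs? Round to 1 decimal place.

Excluded: 2201
Retained (n=10): Σ = 5949
Mean = 5949/10 = 594.9000

594.9 ms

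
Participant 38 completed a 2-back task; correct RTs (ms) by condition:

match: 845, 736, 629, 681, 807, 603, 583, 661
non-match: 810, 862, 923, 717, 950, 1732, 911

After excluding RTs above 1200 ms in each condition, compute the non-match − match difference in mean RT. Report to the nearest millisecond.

169 ms

non-match: exclude 1732
M(match) = 5545/8 = 693.125
M(non-match) = 5173/6 = 862.167
Difference = 862.167 − 693.125 = 169.042 ms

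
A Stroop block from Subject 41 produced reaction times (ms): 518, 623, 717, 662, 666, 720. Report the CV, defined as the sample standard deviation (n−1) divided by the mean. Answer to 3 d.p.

0.115

n = 6, Σ = 3906, M = 651.0000
Σ(x−M)² = 27936.000; s = √(27936.000/5) = 74.7476
CV = 74.7476 / 651.0000 = 0.11482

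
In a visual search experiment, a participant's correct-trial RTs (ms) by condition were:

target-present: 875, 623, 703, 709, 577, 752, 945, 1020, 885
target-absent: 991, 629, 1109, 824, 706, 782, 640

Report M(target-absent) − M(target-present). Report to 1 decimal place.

23.9 ms

M(target-present) = 7089/9 = 787.667
M(target-absent) = 5681/7 = 811.571
Difference = 811.571 − 787.667 = 23.905 ms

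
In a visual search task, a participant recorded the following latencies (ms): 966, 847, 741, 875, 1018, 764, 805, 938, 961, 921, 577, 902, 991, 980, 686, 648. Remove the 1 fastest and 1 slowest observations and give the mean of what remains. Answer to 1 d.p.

858.9 ms

Sorted: 577, 648, 686, 741, 764, 805, 847, 875, 902, 921, 938, 961, 966, 980, 991, 1018
Drop lowest 1 (577) and highest 1 (1018)
Remaining (n=14): Σ = 12025, mean = 12025/14 = 858.929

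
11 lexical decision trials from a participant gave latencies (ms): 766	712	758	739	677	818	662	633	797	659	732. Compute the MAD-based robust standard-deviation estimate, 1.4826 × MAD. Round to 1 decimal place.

Sorted: 633, 659, 662, 677, 712, 732, 739, 758, 766, 797, 818 → median = 732
|x − 732| sorted: 0, 7, 20, 26, 34, 55, 65, 70, 73, 86, 99 → MAD = 55
Robust SD ≈ 1.4826 × 55 = 81.543

81.5 ms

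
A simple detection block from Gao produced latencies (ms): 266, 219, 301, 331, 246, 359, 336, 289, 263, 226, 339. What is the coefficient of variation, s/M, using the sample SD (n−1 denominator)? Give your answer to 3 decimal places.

n = 11, Σ = 3175, M = 288.6364
Σ(x−M)² = 23438.545; s = √(23438.545/10) = 48.4134
CV = 48.4134 / 288.6364 = 0.16773

0.168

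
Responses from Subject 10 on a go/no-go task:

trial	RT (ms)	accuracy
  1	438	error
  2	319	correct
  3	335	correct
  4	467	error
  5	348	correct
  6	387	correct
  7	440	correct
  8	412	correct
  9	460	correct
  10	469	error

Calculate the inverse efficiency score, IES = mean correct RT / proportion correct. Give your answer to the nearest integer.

Correct trials (n=7): 319, 335, 348, 387, 440, 412, 460
Mean correct RT = 2701/7 = 385.8571 ms
Proportion correct = 7/10
IES = 385.8571 / (7/10) = 551.224 ms

551 ms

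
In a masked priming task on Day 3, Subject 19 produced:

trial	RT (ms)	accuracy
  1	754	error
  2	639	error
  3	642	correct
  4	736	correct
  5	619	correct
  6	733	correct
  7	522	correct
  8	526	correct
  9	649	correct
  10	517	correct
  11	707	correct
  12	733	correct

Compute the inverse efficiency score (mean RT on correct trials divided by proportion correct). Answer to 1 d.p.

766.1 ms

Correct trials (n=10): 642, 736, 619, 733, 522, 526, 649, 517, 707, 733
Mean correct RT = 6384/10 = 638.4000 ms
Proportion correct = 10/12
IES = 638.4000 / (10/12) = 766.080 ms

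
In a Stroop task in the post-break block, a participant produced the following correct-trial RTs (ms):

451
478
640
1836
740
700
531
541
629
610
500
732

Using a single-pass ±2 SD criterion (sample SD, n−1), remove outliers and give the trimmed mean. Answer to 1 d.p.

n = 12, ΣRT = 8388, M = 699.000
Σ(x−M)² = 1514976.00; s = √(1514976.00/11) = 371.113
Cutoffs: 699.000 ± 2·371.113 → [-43.2, 1441.2]
Outside: 1836 → excluded.
Retained (n=11): Σ = 6552, mean = 6552/11 = 595.636

595.6 ms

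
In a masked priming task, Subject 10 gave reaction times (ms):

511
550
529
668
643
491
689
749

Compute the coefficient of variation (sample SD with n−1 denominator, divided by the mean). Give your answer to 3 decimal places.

n = 8, Σ = 4830, M = 603.7500
Σ(x−M)² = 63825.500; s = √(63825.500/7) = 95.4878
CV = 95.4878 / 603.7500 = 0.15816

0.158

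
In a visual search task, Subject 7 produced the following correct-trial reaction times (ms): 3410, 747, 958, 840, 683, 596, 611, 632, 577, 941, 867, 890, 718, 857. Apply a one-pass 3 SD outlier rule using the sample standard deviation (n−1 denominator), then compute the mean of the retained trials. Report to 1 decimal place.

762.8 ms

n = 14, ΣRT = 13327, M = 951.929
Σ(x−M)² = 6729742.93; s = √(6729742.93/13) = 719.495
Cutoffs: 951.929 ± 3·719.495 → [-1206.6, 3110.4]
Outside: 3410 → excluded.
Retained (n=13): Σ = 9917, mean = 9917/13 = 762.846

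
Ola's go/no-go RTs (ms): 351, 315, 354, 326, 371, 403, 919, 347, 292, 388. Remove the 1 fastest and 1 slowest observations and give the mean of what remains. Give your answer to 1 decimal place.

356.9 ms

Sorted: 292, 315, 326, 347, 351, 354, 371, 388, 403, 919
Drop lowest 1 (292) and highest 1 (919)
Remaining (n=8): Σ = 2855, mean = 2855/8 = 356.875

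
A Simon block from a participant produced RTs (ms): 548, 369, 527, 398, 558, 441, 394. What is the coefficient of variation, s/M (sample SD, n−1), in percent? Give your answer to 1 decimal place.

17.4%

n = 7, Σ = 3235, M = 462.1429
Σ(x−M)² = 38646.857; s = √(38646.857/6) = 80.2567
CV = 80.2567 / 462.1429 = 0.17366 = 17.366%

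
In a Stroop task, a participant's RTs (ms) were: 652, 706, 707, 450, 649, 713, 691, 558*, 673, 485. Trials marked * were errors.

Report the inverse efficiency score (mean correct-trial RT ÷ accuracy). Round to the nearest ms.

707 ms

Correct trials (n=9): 652, 706, 707, 450, 649, 713, 691, 673, 485
Mean correct RT = 5726/9 = 636.2222 ms
Proportion correct = 9/10
IES = 636.2222 / (9/10) = 706.914 ms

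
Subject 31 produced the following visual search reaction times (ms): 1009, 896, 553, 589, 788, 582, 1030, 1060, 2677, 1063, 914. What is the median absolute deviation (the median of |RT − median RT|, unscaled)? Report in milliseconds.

146 ms

Sorted: 553, 582, 589, 788, 896, 914, 1009, 1030, 1060, 1063, 2677 → median = 914
|x − 914|: 95, 18, 361, 325, 126, 332, 116, 146, 1763, 149, 0
Sorted deviations: 0, 18, 95, 116, 126, 146, 149, 325, 332, 361, 1763 → MAD = 146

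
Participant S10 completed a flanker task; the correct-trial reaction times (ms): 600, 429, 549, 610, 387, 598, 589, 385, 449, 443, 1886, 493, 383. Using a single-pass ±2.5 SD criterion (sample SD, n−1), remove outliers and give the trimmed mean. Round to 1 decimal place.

492.9 ms

n = 13, ΣRT = 7801, M = 600.077
Σ(x−M)² = 1883444.92; s = √(1883444.92/12) = 396.174
Cutoffs: 600.077 ± 2.5·396.174 → [-390.4, 1590.5]
Outside: 1886 → excluded.
Retained (n=12): Σ = 5915, mean = 5915/12 = 492.917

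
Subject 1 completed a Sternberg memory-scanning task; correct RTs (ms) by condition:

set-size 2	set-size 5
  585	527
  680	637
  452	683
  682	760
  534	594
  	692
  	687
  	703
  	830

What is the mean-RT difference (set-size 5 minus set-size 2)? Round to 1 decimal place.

92.6 ms

M(set-size 2) = 2933/5 = 586.600
M(set-size 5) = 6113/9 = 679.222
Difference = 679.222 − 586.600 = 92.622 ms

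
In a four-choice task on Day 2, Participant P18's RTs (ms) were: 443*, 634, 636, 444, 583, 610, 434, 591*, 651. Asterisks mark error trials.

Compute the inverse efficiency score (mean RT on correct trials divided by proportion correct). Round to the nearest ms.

733 ms

Correct trials (n=7): 634, 636, 444, 583, 610, 434, 651
Mean correct RT = 3992/7 = 570.2857 ms
Proportion correct = 7/9
IES = 570.2857 / (7/9) = 733.224 ms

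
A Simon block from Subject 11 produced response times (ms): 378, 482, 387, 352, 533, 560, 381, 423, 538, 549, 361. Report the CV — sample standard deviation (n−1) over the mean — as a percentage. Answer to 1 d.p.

18.6%

n = 11, Σ = 4944, M = 449.4545
Σ(x−M)² = 69722.727; s = √(69722.727/10) = 83.5001
CV = 83.5001 / 449.4545 = 0.18578 = 18.578%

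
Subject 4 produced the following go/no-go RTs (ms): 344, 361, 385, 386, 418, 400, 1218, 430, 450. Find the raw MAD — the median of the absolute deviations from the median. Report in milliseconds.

Sorted: 344, 361, 385, 386, 400, 418, 430, 450, 1218 → median = 400
|x − 400|: 56, 39, 15, 14, 18, 0, 818, 30, 50
Sorted deviations: 0, 14, 15, 18, 30, 39, 50, 56, 818 → MAD = 30

30 ms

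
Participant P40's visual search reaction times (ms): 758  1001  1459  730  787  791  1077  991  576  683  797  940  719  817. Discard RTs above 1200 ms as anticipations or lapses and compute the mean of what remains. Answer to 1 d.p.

Excluded: 1459
Retained (n=13): Σ = 10667
Mean = 10667/13 = 820.5385

820.5 ms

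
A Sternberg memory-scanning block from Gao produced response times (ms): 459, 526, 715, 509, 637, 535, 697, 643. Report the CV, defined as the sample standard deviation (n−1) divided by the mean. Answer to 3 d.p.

0.161

n = 8, Σ = 4721, M = 590.1250
Σ(x−M)² = 62934.875; s = √(62934.875/7) = 94.8193
CV = 94.8193 / 590.1250 = 0.16068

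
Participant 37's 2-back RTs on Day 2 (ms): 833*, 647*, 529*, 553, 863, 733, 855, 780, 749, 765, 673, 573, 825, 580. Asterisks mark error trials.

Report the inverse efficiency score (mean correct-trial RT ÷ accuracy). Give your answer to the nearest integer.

920 ms

Correct trials (n=11): 553, 863, 733, 855, 780, 749, 765, 673, 573, 825, 580
Mean correct RT = 7949/11 = 722.6364 ms
Proportion correct = 11/14
IES = 722.6364 / (11/14) = 919.719 ms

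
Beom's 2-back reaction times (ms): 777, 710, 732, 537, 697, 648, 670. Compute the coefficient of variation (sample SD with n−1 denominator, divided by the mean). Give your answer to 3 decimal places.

0.112

n = 7, Σ = 4771, M = 681.5714
Σ(x−M)² = 34857.714; s = √(34857.714/6) = 76.2209
CV = 76.2209 / 681.5714 = 0.11183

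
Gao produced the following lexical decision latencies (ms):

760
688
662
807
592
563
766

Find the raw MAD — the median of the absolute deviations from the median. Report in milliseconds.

Sorted: 563, 592, 662, 688, 760, 766, 807 → median = 688
|x − 688|: 72, 0, 26, 119, 96, 125, 78
Sorted deviations: 0, 26, 72, 78, 96, 119, 125 → MAD = 78

78 ms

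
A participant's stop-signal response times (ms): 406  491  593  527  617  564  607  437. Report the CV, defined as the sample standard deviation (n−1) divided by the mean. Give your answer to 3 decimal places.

n = 8, Σ = 4242, M = 530.2500
Σ(x−M)² = 44177.500; s = √(44177.500/7) = 79.4423
CV = 79.4423 / 530.2500 = 0.14982

0.150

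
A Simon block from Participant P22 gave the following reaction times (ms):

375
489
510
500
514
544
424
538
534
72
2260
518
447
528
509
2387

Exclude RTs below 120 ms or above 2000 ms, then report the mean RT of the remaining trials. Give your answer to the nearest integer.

495 ms

Excluded: 72, 2260, 2387
Retained (n=13): Σ = 6430
Mean = 6430/13 = 494.6154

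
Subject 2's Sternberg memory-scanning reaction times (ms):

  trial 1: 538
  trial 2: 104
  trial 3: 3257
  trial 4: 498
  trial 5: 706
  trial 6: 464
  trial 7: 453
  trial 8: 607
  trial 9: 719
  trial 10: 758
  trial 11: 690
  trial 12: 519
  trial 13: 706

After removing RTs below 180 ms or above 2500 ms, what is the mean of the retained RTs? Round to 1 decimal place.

Excluded: 104, 3257
Retained (n=11): Σ = 6658
Mean = 6658/11 = 605.2727

605.3 ms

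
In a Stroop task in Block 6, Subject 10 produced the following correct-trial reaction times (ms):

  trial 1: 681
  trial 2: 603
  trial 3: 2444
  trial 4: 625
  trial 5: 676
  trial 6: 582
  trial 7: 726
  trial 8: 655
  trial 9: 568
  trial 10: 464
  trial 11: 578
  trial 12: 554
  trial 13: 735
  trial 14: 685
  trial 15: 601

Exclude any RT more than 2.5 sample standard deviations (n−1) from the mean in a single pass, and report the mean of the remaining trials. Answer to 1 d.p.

n = 15, ΣRT = 11177, M = 745.133
Σ(x−M)² = 3164147.73; s = √(3164147.73/14) = 475.406
Cutoffs: 745.133 ± 2.5·475.406 → [-443.4, 1933.6]
Outside: 2444 → excluded.
Retained (n=14): Σ = 8733, mean = 8733/14 = 623.786

623.8 ms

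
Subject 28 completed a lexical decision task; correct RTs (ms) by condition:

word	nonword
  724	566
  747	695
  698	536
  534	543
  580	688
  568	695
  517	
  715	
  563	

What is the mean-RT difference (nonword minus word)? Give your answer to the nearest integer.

M(word) = 5646/9 = 627.333
M(nonword) = 3723/6 = 620.500
Difference = 620.500 − 627.333 = -6.833 ms

-7 ms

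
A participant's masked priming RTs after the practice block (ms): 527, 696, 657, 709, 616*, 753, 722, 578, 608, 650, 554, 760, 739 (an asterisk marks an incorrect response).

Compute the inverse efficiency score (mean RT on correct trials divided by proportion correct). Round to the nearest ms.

718 ms

Correct trials (n=12): 527, 696, 657, 709, 753, 722, 578, 608, 650, 554, 760, 739
Mean correct RT = 7953/12 = 662.7500 ms
Proportion correct = 12/13
IES = 662.7500 / (12/13) = 717.979 ms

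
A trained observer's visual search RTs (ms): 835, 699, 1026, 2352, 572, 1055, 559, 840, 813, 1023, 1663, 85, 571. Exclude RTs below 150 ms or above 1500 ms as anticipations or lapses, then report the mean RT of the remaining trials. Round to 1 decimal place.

Excluded: 85, 1663, 2352
Retained (n=10): Σ = 7993
Mean = 7993/10 = 799.3000

799.3 ms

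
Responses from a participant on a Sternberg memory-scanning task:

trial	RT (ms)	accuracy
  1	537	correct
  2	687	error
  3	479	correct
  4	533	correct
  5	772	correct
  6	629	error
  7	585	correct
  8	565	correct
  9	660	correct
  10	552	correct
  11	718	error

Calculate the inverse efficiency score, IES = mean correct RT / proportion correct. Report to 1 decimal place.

Correct trials (n=8): 537, 479, 533, 772, 585, 565, 660, 552
Mean correct RT = 4683/8 = 585.3750 ms
Proportion correct = 8/11
IES = 585.3750 / (8/11) = 804.891 ms

804.9 ms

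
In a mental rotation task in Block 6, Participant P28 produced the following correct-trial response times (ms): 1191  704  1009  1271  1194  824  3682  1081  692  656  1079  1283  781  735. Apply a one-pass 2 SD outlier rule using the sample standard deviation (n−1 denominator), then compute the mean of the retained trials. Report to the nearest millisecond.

n = 14, ΣRT = 16182, M = 1155.857
Σ(x−M)² = 7543551.71; s = √(7543551.71/13) = 761.757
Cutoffs: 1155.857 ± 2·761.757 → [-367.7, 2679.4]
Outside: 3682 → excluded.
Retained (n=13): Σ = 12500, mean = 12500/13 = 961.538

962 ms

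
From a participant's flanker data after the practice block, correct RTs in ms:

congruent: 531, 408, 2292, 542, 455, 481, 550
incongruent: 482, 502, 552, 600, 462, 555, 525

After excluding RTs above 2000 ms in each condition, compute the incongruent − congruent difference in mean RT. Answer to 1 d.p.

congruent: exclude 2292
M(congruent) = 2967/6 = 494.500
M(incongruent) = 3678/7 = 525.429
Difference = 525.429 − 494.500 = 30.929 ms

30.9 ms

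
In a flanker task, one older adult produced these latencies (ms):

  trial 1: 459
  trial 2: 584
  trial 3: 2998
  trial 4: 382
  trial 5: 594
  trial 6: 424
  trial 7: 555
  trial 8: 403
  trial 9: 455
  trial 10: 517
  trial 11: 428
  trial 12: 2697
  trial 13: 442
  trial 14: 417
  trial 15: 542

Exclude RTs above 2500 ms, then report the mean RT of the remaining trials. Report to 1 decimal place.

Excluded: 2697, 2998
Retained (n=13): Σ = 6202
Mean = 6202/13 = 477.0769

477.1 ms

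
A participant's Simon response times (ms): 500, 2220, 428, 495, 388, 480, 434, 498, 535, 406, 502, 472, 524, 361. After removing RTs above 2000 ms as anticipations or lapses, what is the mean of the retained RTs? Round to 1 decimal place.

463.3 ms

Excluded: 2220
Retained (n=13): Σ = 6023
Mean = 6023/13 = 463.3077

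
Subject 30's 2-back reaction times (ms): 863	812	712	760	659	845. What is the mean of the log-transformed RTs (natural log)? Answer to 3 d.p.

6.649

ln(RT): 6.7604, 6.6995, 6.5681, 6.6333, 6.4907, 6.7393
Σ ln(RT) = 39.8914
Mean = 39.8914/6 = 6.64856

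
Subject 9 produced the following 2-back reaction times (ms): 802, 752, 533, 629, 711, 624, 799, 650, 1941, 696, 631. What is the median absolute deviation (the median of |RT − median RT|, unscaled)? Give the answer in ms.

67 ms

Sorted: 533, 624, 629, 631, 650, 696, 711, 752, 799, 802, 1941 → median = 696
|x − 696|: 106, 56, 163, 67, 15, 72, 103, 46, 1245, 0, 65
Sorted deviations: 0, 15, 46, 56, 65, 67, 72, 103, 106, 163, 1245 → MAD = 67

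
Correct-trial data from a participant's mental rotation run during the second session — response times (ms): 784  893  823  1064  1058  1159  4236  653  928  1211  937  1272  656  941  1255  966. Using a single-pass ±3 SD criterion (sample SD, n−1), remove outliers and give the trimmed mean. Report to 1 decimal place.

973.3 ms

n = 16, ΣRT = 18836, M = 1177.250
Σ(x−M)² = 10527255.00; s = √(10527255.00/15) = 837.745
Cutoffs: 1177.250 ± 3·837.745 → [-1336.0, 3690.5]
Outside: 4236 → excluded.
Retained (n=15): Σ = 14600, mean = 14600/15 = 973.333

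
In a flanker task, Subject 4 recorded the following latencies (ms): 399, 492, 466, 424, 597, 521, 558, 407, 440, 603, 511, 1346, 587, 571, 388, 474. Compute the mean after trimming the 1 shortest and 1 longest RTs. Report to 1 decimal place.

Sorted: 388, 399, 407, 424, 440, 466, 474, 492, 511, 521, 558, 571, 587, 597, 603, 1346
Drop lowest 1 (388) and highest 1 (1346)
Remaining (n=14): Σ = 7050, mean = 7050/14 = 503.571

503.6 ms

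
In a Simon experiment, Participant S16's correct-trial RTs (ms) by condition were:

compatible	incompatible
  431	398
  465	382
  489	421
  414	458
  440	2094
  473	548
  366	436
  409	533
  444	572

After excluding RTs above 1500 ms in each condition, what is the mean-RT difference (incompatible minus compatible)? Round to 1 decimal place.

31.7 ms

incompatible: exclude 2094
M(compatible) = 3931/9 = 436.778
M(incompatible) = 3748/8 = 468.500
Difference = 468.500 − 436.778 = 31.722 ms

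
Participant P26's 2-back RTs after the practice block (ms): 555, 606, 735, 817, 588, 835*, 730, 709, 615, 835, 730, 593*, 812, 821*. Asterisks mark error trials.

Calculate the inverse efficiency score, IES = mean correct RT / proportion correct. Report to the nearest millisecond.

895 ms

Correct trials (n=11): 555, 606, 735, 817, 588, 730, 709, 615, 835, 730, 812
Mean correct RT = 7732/11 = 702.9091 ms
Proportion correct = 11/14
IES = 702.9091 / (11/14) = 894.612 ms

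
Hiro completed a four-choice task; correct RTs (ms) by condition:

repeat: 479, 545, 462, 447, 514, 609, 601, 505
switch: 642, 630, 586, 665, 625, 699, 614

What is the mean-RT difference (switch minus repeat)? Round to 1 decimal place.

M(repeat) = 4162/8 = 520.250
M(switch) = 4461/7 = 637.286
Difference = 637.286 − 520.250 = 117.036 ms

117.0 ms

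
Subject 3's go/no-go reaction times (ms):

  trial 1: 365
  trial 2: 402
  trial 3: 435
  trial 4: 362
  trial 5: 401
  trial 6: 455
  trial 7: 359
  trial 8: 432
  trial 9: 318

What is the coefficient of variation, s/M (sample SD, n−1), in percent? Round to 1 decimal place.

n = 9, Σ = 3529, M = 392.1111
Σ(x−M)² = 15792.889; s = √(15792.889/8) = 44.4310
CV = 44.4310 / 392.1111 = 0.11331 = 11.331%

11.3%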